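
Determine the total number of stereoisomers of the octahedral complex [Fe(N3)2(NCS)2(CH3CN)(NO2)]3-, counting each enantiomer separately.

In an octahedral complex each vertex has one trans partner and four cis neighbours.
The distinct arrangements are (6 in all): N3 cis, NCS cis (3 arrangements, 2 chiral); N3 cis, NCS trans; N3 trans, NCS cis; N3 trans, NCS trans.
Of these, 2 lack any improper symmetry element and so occur as enantiomeric pairs, giving 6 + 2 = 8 stereoisomers in total.

8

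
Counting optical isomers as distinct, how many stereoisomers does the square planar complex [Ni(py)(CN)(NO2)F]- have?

Working through the distinct placements yields 3 geometric isomers: (CN/NO2 trans, F/py trans); (CN/py trans, F/NO2 trans); (CN/F trans, NO2/py trans).
Each arrangement has an internal mirror plane or centre of symmetry, so none is chiral.

3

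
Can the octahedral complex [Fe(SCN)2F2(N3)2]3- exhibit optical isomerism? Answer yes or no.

yes

In an octahedral complex each vertex has one trans partner and four cis neighbours.
There are 5 geometric isomers: SCN trans, F trans, N3 trans; SCN cis, F trans, N3 cis; SCN trans, F cis, N3 cis; SCN cis, F cis, N3 cis (chiral); SCN cis, F cis, N3 trans.
One of these lacks any improper symmetry element and so occurs as an enantiomeric pair, giving 5 + 1 = 6 stereoisomers in total.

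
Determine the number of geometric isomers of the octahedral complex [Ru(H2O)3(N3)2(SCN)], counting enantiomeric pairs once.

There are 3 geometric isomers: H2O mer, N3 cis; H2O mer, N3 trans; H2O fac, N3 cis.

3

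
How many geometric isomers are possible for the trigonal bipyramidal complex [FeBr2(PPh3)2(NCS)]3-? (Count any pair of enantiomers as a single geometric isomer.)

5

A trigonal bipyramid has two axial and three equatorial sites, which are chemically inequivalent.
Exhaustive case analysis gives 5 geometric isomers.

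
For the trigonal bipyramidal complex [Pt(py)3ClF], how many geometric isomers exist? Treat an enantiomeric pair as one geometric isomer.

A trigonal bipyramid has two axial and three equatorial sites, which are chemically inequivalent.
There are 4 geometric isomers: Cl axial, F axial; Cl axial, F equatorial; Cl equatorial, F axial; Cl equatorial, F equatorial.

4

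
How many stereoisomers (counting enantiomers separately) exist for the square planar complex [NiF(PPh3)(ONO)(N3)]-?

3

A square has two trans pairs of vertices; adjacent vertices are cis.
Working through the distinct placements yields 3 geometric isomers: (F/ONO trans, N3/PPh3 trans); (F/PPh3 trans, N3/ONO trans); (F/N3 trans, ONO/PPh3 trans).
Each arrangement has an internal mirror plane or centre of symmetry, so none is chiral.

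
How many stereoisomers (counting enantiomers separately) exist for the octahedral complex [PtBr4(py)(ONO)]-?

2

In an octahedral complex each vertex has one trans partner and four cis neighbours.
Working through the distinct placements yields 2 geometric isomers: py and ONO mutually trans; py and ONO mutually cis.
Each arrangement has an internal mirror plane or centre of symmetry, so none is chiral.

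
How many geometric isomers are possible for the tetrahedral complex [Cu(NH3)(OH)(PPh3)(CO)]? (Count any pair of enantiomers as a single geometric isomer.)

All four vertices of a tetrahedron are equivalent and mutually adjacent, so cis/trans isomerism cannot arise.
Only one geometric arrangement is possible; it has no improper symmetry element, so it exists as a pair of enantiomers (2 stereoisomers).

1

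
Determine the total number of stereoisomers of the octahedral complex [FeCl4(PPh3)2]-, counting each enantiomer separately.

2

Systematic placement gives 2 geometric isomers: PPh3 trans; PPh3 cis.
Each arrangement has an internal mirror plane or centre of symmetry, so none is chiral.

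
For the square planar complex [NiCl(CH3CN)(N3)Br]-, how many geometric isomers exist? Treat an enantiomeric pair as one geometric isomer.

Systematic placement gives 3 geometric isomers: (Br/Cl trans, CH3CN/N3 trans); (Br/N3 trans, CH3CN/Cl trans); (Br/CH3CN trans, Cl/N3 trans).

3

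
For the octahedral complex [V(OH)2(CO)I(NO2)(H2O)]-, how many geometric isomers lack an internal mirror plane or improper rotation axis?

6

In an octahedral complex each vertex has one trans partner and four cis neighbours.
Exhaustive case analysis gives 9 geometric isomers.
Of these, 6 lack any improper symmetry element and so occur as enantiomeric pairs, giving 9 + 6 = 15 stereoisomers in total.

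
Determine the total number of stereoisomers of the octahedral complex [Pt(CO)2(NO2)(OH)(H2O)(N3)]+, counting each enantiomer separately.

15

In an octahedral complex each vertex has one trans partner and four cis neighbours.
Systematic enumeration (placing each ligand type in turn and discarding arrangements equivalent by rotation or reflection) gives 9 geometric isomers.
Of these, 6 lack any improper symmetry element and so occur as enantiomeric pairs, giving 9 + 6 = 15 stereoisomers in total.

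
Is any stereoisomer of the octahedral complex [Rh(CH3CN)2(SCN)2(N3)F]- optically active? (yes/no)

yes

The six octahedral sites form three mutually perpendicular trans pairs.
The distinct arrangements are (6 in all): CH3CN trans, SCN trans; CH3CN trans, SCN cis; CH3CN cis, SCN trans; CH3CN cis, SCN cis (3 arrangements, 2 chiral).
Of these, 2 lack any improper symmetry element and so occur as enantiomeric pairs, giving 6 + 2 = 8 stereoisomers in total.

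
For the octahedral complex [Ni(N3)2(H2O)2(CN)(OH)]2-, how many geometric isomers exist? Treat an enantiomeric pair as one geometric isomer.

6

The six octahedral sites form three mutually perpendicular trans pairs.
Working through the distinct placements yields 6 geometric isomers: N3 cis, H2O cis (3 arrangements, 2 chiral); N3 trans, H2O cis; N3 cis, H2O trans; N3 trans, H2O trans.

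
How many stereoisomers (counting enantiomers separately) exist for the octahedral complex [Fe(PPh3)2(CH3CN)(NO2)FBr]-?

The six octahedral sites form three mutually perpendicular trans pairs.
Placing the ligands in turn and identifying arrangements related by rotation or reflection leaves 9 distinct geometric isomers.
Of these, 6 lack any improper symmetry element and so occur as enantiomeric pairs, giving 9 + 6 = 15 stereoisomers in total.

15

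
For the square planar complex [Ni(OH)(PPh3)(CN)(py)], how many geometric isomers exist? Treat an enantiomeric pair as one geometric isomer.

In a square planar complex each vertex has one trans partner and two cis neighbours.
The distinct arrangements are (3 in all): (CN/PPh3 trans, OH/py trans); (CN/py trans, OH/PPh3 trans); (CN/OH trans, PPh3/py trans).

3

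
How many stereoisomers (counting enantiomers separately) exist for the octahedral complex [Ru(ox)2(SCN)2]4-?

3

The six octahedral sites form three mutually perpendicular trans pairs.
Each ox is bidentate and must span two cis positions.
Working through the distinct placements yields 2 geometric isomers: SCN trans; SCN cis (chiral).
One of these lacks any improper symmetry element and so occurs as an enantiomeric pair, giving 2 + 1 = 3 stereoisomers in total.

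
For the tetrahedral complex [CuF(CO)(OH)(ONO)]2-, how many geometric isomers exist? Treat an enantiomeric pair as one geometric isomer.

1

In a tetrahedral complex all four positions are equivalent and every pair of ligands is adjacent — there is no cis/trans distinction.
Only one geometric arrangement is possible; it has no improper symmetry element, so it exists as a pair of enantiomers (2 stereoisomers).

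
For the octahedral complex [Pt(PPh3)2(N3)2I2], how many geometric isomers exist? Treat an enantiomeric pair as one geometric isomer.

5

In an octahedral complex each vertex has one trans partner and four cis neighbours.
There are 5 geometric isomers: PPh3 trans, N3 trans, I trans; PPh3 cis, N3 cis, I trans; PPh3 trans, N3 cis, I cis; PPh3 cis, N3 cis, I cis (chiral); PPh3 cis, N3 trans, I cis.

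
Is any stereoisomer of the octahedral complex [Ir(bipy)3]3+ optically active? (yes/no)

yes

In an octahedral complex each vertex has one trans partner and four cis neighbours.
Each bipy is bidentate and must span two cis positions.
Only one geometric arrangement is possible; it has no improper symmetry element, so it exists as a pair of enantiomers (2 stereoisomers).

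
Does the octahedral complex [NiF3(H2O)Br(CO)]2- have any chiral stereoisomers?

yes

In an octahedral complex each vertex has one trans partner and four cis neighbours.
Systematic placement gives 4 geometric isomers: F mer (3 arrangements); F fac (chiral).
One of these lacks any improper symmetry element and so occurs as an enantiomeric pair, giving 4 + 1 = 5 stereoisomers in total.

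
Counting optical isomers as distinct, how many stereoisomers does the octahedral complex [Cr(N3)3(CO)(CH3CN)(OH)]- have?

5

Working through the distinct placements yields 4 geometric isomers: N3 mer (3 arrangements); N3 fac (chiral).
One of these lacks any improper symmetry element and so occurs as an enantiomeric pair, giving 4 + 1 = 5 stereoisomers in total.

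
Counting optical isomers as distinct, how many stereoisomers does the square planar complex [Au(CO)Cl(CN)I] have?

3

A square has two trans pairs of vertices; adjacent vertices are cis.
Systematic placement gives 3 geometric isomers: (CN/Cl trans, CO/I trans); (CN/I trans, CO/Cl trans); (CN/CO trans, Cl/I trans).
Each arrangement has an internal mirror plane or centre of symmetry, so none is chiral.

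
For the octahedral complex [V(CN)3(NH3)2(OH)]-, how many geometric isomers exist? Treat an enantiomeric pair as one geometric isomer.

3

The distinct arrangements are (3 in all): CN mer, NH3 cis; CN mer, NH3 trans; CN fac, NH3 cis.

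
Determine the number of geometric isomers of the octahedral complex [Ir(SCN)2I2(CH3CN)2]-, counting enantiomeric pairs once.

An octahedron has six vertices in three trans pairs; every non-trans pair is cis.
Systematic placement gives 5 geometric isomers: SCN trans, I trans, CH3CN trans; SCN cis, I cis, CH3CN trans; SCN trans, I cis, CH3CN cis; SCN cis, I cis, CH3CN cis (chiral); SCN cis, I trans, CH3CN cis.

5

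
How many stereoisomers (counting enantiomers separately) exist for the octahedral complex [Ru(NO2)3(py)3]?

An octahedron has six vertices in three trans pairs; every non-trans pair is cis.
Systematic placement gives 2 geometric isomers: NO2 mer; NO2 fac.
Each arrangement has an internal mirror plane or centre of symmetry, so none is chiral.

2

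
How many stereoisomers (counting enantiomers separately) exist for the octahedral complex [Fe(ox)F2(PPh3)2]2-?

The six octahedral sites form three mutually perpendicular trans pairs.
Each ox is bidentate and must span two cis positions.
The distinct arrangements are (3 in all): F trans, PPh3 cis; F cis, PPh3 cis (chiral); F cis, PPh3 trans.
One of these lacks any improper symmetry element and so occurs as an enantiomeric pair, giving 3 + 1 = 4 stereoisomers in total.

4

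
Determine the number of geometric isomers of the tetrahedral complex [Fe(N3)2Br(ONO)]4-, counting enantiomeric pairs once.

1

In a tetrahedral complex all four positions are equivalent and every pair of ligands is adjacent — there is no cis/trans distinction.
Only one geometric arrangement is possible.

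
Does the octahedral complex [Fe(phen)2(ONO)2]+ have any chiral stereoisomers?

An octahedron has six vertices in three trans pairs; every non-trans pair is cis.
Each phen is bidentate and must span two cis positions.
There are 2 geometric isomers: ONO trans; ONO cis (chiral).
One of these lacks any improper symmetry element and so occurs as an enantiomeric pair, giving 2 + 1 = 3 stereoisomers in total.

yes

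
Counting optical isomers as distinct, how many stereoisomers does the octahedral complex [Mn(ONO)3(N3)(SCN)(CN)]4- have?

5

In an octahedral complex each vertex has one trans partner and four cis neighbours.
Systematic placement gives 4 geometric isomers: ONO mer (3 arrangements); ONO fac (chiral).
One of these lacks any improper symmetry element and so occurs as an enantiomeric pair, giving 4 + 1 = 5 stereoisomers in total.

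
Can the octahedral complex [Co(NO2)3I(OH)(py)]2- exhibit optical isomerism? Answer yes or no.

There are 4 geometric isomers: NO2 mer (3 arrangements); NO2 fac (chiral).
One of these lacks any improper symmetry element and so occurs as an enantiomeric pair, giving 4 + 1 = 5 stereoisomers in total.

yes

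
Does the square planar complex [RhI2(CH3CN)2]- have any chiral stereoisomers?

A square has two trans pairs of vertices; adjacent vertices are cis.
Working through the distinct placements yields 2 geometric isomers: I cis; I trans.
Each arrangement has an internal mirror plane or centre of symmetry, so none is chiral.

no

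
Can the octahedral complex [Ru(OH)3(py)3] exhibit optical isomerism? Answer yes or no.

no

The six octahedral sites form three mutually perpendicular trans pairs.
Systematic placement gives 2 geometric isomers: OH mer; OH fac.
Each arrangement has an internal mirror plane or centre of symmetry, so none is chiral.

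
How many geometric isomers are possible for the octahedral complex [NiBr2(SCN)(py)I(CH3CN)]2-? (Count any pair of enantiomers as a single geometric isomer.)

An octahedron has six vertices in three trans pairs; every non-trans pair is cis.
Exhaustive case analysis gives 9 geometric isomers.

9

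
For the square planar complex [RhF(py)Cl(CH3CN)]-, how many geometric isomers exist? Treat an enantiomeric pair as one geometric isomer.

In a square planar complex each vertex has one trans partner and two cis neighbours.
Systematic placement gives 3 geometric isomers: (CH3CN/F trans, Cl/py trans); (CH3CN/py trans, Cl/F trans); (CH3CN/Cl trans, F/py trans).

3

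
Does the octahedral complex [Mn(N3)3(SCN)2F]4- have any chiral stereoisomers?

no

The six octahedral sites form three mutually perpendicular trans pairs.
The distinct arrangements are (3 in all): N3 mer, SCN trans; N3 fac, SCN cis; N3 mer, SCN cis.
Each arrangement has an internal mirror plane or centre of symmetry, so none is chiral.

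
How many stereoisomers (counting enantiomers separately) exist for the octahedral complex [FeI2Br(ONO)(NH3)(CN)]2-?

An octahedron has six vertices in three trans pairs; every non-trans pair is cis.
Placing the ligands in turn and identifying arrangements related by rotation or reflection leaves 9 distinct geometric isomers.
Of these, 6 lack any improper symmetry element and so occur as enantiomeric pairs, giving 9 + 6 = 15 stereoisomers in total.

15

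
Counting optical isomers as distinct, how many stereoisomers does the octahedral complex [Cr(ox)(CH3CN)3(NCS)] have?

2

The six octahedral sites form three mutually perpendicular trans pairs.
Each ox is bidentate and must span two cis positions.
The distinct arrangements are (2 in all): CH3CN mer; CH3CN fac.
Each arrangement has an internal mirror plane or centre of symmetry, so none is chiral.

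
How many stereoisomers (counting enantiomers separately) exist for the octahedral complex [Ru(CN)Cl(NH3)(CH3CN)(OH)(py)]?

30

Placing the ligands in turn and identifying arrangements related by rotation or reflection leaves 15 distinct geometric isomers.
Of these, 15 lack any improper symmetry element and so occur as enantiomeric pairs, giving 15 + 15 = 30 stereoisomers in total.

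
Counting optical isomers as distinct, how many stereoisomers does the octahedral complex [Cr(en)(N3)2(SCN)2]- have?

An octahedron has six vertices in three trans pairs; every non-trans pair is cis.
Each en is bidentate and must span two cis positions.
Systematic placement gives 3 geometric isomers: N3 trans, SCN cis; N3 cis, SCN cis (chiral); N3 cis, SCN trans.
One of these lacks any improper symmetry element and so occurs as an enantiomeric pair, giving 3 + 1 = 4 stereoisomers in total.

4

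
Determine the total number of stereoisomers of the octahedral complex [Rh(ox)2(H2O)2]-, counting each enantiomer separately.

In an octahedral complex each vertex has one trans partner and four cis neighbours.
Each ox is bidentate and must span two cis positions.
There are 2 geometric isomers: H2O trans; H2O cis (chiral).
One of these lacks any improper symmetry element and so occurs as an enantiomeric pair, giving 2 + 1 = 3 stereoisomers in total.

3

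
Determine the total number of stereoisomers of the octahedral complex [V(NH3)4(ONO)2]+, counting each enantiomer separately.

The six octahedral sites form three mutually perpendicular trans pairs.
There are 2 geometric isomers: ONO trans; ONO cis.
Each arrangement has an internal mirror plane or centre of symmetry, so none is chiral.

2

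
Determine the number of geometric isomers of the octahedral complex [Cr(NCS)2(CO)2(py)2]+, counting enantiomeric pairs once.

5

An octahedron has six vertices in three trans pairs; every non-trans pair is cis.
There are 5 geometric isomers: NCS trans, CO trans, py trans; NCS cis, CO trans, py cis; NCS cis, CO cis, py trans; NCS cis, CO cis, py cis (chiral); NCS trans, CO cis, py cis.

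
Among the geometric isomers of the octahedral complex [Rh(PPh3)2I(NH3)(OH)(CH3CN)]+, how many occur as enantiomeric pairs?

The six octahedral sites form three mutually perpendicular trans pairs.
Systematic enumeration (placing each ligand type in turn and discarding arrangements equivalent by rotation or reflection) gives 9 geometric isomers.
Of these, 6 lack any improper symmetry element and so occur as enantiomeric pairs, giving 9 + 6 = 15 stereoisomers in total.

6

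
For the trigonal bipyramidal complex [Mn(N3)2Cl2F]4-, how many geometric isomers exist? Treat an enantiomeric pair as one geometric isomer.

5

A trigonal bipyramid has two axial and three equatorial sites, which are chemically inequivalent.
Systematic enumeration (placing each ligand type in turn and discarding arrangements equivalent by rotation or reflection) gives 5 geometric isomers.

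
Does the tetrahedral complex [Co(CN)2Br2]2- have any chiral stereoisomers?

In a tetrahedral complex all four positions are equivalent and every pair of ligands is adjacent — there is no cis/trans distinction.
Only one geometric arrangement is possible.

no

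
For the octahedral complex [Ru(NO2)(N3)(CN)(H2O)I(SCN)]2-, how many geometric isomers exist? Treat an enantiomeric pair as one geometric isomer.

15

Exhaustive case analysis gives 15 geometric isomers.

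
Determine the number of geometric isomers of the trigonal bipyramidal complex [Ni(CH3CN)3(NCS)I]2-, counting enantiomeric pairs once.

In a trigonal bipyramid the two axial positions differ from the three equatorial ones.
The distinct arrangements are (4 in all): NCS equatorial, I equatorial; NCS equatorial, I axial; NCS axial, I equatorial; NCS axial, I axial.

4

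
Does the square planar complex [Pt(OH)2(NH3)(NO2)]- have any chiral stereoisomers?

no

The distinct arrangements are (2 in all): OH cis; OH trans.
Each arrangement has an internal mirror plane or centre of symmetry, so none is chiral.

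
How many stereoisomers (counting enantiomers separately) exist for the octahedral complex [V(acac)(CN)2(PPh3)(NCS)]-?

In an octahedral complex each vertex has one trans partner and four cis neighbours.
Each acac is bidentate and must span two cis positions.
Working through the distinct placements yields 4 geometric isomers: CN trans; CN cis (3 arrangements, 2 chiral).
Of these, 2 lack any improper symmetry element and so occur as enantiomeric pairs, giving 4 + 2 = 6 stereoisomers in total.

6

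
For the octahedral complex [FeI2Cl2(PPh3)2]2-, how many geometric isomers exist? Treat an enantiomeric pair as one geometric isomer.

The distinct arrangements are (5 in all): I trans, Cl trans, PPh3 trans; I cis, Cl trans, PPh3 cis; I cis, Cl cis, PPh3 trans; I cis, Cl cis, PPh3 cis (chiral); I trans, Cl cis, PPh3 cis.

5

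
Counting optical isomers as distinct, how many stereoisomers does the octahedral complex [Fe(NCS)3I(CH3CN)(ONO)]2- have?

5

An octahedron has six vertices in three trans pairs; every non-trans pair is cis.
The distinct arrangements are (4 in all): NCS mer (3 arrangements); NCS fac (chiral).
One of these lacks any improper symmetry element and so occurs as an enantiomeric pair, giving 4 + 1 = 5 stereoisomers in total.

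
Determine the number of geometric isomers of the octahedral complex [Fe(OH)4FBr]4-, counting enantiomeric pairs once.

2

An octahedron has six vertices in three trans pairs; every non-trans pair is cis.
Working through the distinct placements yields 2 geometric isomers: F and Br mutually trans; F and Br mutually cis.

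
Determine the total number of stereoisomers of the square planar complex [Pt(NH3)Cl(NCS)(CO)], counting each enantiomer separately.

3

Working through the distinct placements yields 3 geometric isomers: (CO/NCS trans, Cl/NH3 trans); (CO/NH3 trans, Cl/NCS trans); (CO/Cl trans, NCS/NH3 trans).
Each arrangement has an internal mirror plane or centre of symmetry, so none is chiral.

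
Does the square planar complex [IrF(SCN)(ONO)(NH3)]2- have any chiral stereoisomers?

Working through the distinct placements yields 3 geometric isomers: (F/ONO trans, NH3/SCN trans); (F/SCN trans, NH3/ONO trans); (F/NH3 trans, ONO/SCN trans).
Each arrangement has an internal mirror plane or centre of symmetry, so none is chiral.

no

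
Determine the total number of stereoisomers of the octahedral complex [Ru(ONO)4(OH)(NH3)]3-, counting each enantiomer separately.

An octahedron has six vertices in three trans pairs; every non-trans pair is cis.
Working through the distinct placements yields 2 geometric isomers: OH and NH3 mutually trans; OH and NH3 mutually cis.
Each arrangement has an internal mirror plane or centre of symmetry, so none is chiral.

2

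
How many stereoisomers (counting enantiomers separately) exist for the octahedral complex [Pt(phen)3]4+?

2

The six octahedral sites form three mutually perpendicular trans pairs.
Each phen is bidentate and must span two cis positions.
Only one geometric arrangement is possible; it has no improper symmetry element, so it exists as a pair of enantiomers (2 stereoisomers).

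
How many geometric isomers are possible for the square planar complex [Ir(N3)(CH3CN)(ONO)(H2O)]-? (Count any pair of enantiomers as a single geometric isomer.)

A square has two trans pairs of vertices; adjacent vertices are cis.
There are 3 geometric isomers: (CH3CN/N3 trans, H2O/ONO trans); (CH3CN/ONO trans, H2O/N3 trans); (CH3CN/H2O trans, N3/ONO trans).

3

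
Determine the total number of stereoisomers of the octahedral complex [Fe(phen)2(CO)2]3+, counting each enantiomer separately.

The six octahedral sites form three mutually perpendicular trans pairs.
Each phen is bidentate and must span two cis positions.
Working through the distinct placements yields 2 geometric isomers: CO trans; CO cis (chiral).
One of these lacks any improper symmetry element and so occurs as an enantiomeric pair, giving 2 + 1 = 3 stereoisomers in total.

3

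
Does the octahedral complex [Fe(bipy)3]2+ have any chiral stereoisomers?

yes

Each bipy is bidentate and must span two cis positions.
Only one geometric arrangement is possible; it has no improper symmetry element, so it exists as a pair of enantiomers (2 stereoisomers).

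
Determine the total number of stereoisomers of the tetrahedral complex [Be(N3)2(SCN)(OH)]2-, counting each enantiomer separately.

All four vertices of a tetrahedron are equivalent and mutually adjacent, so cis/trans isomerism cannot arise.
Only one geometric arrangement is possible.

1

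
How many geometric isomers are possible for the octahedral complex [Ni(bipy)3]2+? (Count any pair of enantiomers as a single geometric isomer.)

1

In an octahedral complex each vertex has one trans partner and four cis neighbours.
Each bipy is bidentate and must span two cis positions.
Only one geometric arrangement is possible; it has no improper symmetry element, so it exists as a pair of enantiomers (2 stereoisomers).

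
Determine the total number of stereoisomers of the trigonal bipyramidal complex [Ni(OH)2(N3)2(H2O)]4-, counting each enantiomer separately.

A trigonal bipyramid has two axial and three equatorial sites, which are chemically inequivalent.
Exhaustive case analysis gives 5 geometric isomers.
One of these lacks any improper symmetry element and so occurs as an enantiomeric pair, giving 5 + 1 = 6 stereoisomers in total.

6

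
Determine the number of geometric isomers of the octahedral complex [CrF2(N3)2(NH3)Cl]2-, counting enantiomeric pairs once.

6

In an octahedral complex each vertex has one trans partner and four cis neighbours.
Working through the distinct placements yields 6 geometric isomers: F cis, N3 cis (3 arrangements, 2 chiral); F cis, N3 trans; F trans, N3 cis; F trans, N3 trans.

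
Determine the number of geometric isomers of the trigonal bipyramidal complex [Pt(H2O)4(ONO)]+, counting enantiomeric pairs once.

A trigonal bipyramid has two axial and three equatorial sites, which are chemically inequivalent.
Systematic placement gives 2 geometric isomers: ONO equatorial; ONO axial.

2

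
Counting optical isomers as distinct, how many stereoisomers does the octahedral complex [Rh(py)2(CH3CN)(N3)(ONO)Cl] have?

15

The six octahedral sites form three mutually perpendicular trans pairs.
Exhaustive case analysis gives 9 geometric isomers.
Of these, 6 lack any improper symmetry element and so occur as enantiomeric pairs, giving 9 + 6 = 15 stereoisomers in total.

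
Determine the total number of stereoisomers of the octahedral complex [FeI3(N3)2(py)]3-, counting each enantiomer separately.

An octahedron has six vertices in three trans pairs; every non-trans pair is cis.
Systematic placement gives 3 geometric isomers: I mer, N3 cis; I mer, N3 trans; I fac, N3 cis.
Each arrangement has an internal mirror plane or centre of symmetry, so none is chiral.

3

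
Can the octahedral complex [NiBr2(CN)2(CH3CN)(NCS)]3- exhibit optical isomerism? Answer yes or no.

yes

The distinct arrangements are (6 in all): Br trans, CN cis; Br trans, CN trans; Br cis, CN cis (3 arrangements, 2 chiral); Br cis, CN trans.
Of these, 2 lack any improper symmetry element and so occur as enantiomeric pairs, giving 6 + 2 = 8 stereoisomers in total.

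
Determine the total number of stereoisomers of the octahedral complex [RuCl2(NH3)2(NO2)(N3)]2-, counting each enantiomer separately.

8

An octahedron has six vertices in three trans pairs; every non-trans pair is cis.
There are 6 geometric isomers: Cl trans, NH3 cis; Cl trans, NH3 trans; Cl cis, NH3 cis (3 arrangements, 2 chiral); Cl cis, NH3 trans.
Of these, 2 lack any improper symmetry element and so occur as enantiomeric pairs, giving 6 + 2 = 8 stereoisomers in total.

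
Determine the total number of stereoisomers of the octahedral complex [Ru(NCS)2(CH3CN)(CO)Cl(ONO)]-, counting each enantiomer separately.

Placing the ligands in turn and identifying arrangements related by rotation or reflection leaves 9 distinct geometric isomers.
Of these, 6 lack any improper symmetry element and so occur as enantiomeric pairs, giving 9 + 6 = 15 stereoisomers in total.

15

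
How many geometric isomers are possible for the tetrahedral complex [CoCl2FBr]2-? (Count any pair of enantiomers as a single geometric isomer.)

1

In a tetrahedral complex all four positions are equivalent and every pair of ligands is adjacent — there is no cis/trans distinction.
Only one geometric arrangement is possible.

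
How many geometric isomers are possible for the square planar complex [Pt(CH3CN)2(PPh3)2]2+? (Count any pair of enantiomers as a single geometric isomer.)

2

In a square planar complex each vertex has one trans partner and two cis neighbours.
Working through the distinct placements yields 2 geometric isomers: CH3CN cis; CH3CN trans.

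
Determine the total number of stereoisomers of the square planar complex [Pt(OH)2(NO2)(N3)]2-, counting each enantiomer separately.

2

In a square planar complex each vertex has one trans partner and two cis neighbours.
The distinct arrangements are (2 in all): OH cis; OH trans.
Each arrangement has an internal mirror plane or centre of symmetry, so none is chiral.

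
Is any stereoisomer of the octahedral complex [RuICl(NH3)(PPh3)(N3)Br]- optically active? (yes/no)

An octahedron has six vertices in three trans pairs; every non-trans pair is cis.
Exhaustive case analysis gives 15 geometric isomers.
Of these, 15 lack any improper symmetry element and so occur as enantiomeric pairs, giving 15 + 15 = 30 stereoisomers in total.

yes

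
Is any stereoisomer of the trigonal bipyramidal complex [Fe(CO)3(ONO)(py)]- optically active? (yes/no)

no

Working through the distinct placements yields 4 geometric isomers: ONO equatorial, py equatorial; ONO axial, py equatorial; ONO equatorial, py axial; ONO axial, py axial.
Each arrangement has an internal mirror plane or centre of symmetry, so none is chiral.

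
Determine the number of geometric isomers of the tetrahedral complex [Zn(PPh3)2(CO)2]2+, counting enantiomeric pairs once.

1

In a tetrahedral complex all four positions are equivalent and every pair of ligands is adjacent — there is no cis/trans distinction.
Only one geometric arrangement is possible.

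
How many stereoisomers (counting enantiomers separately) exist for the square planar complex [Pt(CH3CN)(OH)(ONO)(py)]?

A square has two trans pairs of vertices; adjacent vertices are cis.
Systematic placement gives 3 geometric isomers: (CH3CN/ONO trans, OH/py trans); (CH3CN/py trans, OH/ONO trans); (CH3CN/OH trans, ONO/py trans).
Each arrangement has an internal mirror plane or centre of symmetry, so none is chiral.

3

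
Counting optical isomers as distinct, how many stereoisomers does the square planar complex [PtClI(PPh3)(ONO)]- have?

In a square planar complex each vertex has one trans partner and two cis neighbours.
The distinct arrangements are (3 in all): (Cl/ONO trans, I/PPh3 trans); (Cl/PPh3 trans, I/ONO trans); (Cl/I trans, ONO/PPh3 trans).
Each arrangement has an internal mirror plane or centre of symmetry, so none is chiral.

3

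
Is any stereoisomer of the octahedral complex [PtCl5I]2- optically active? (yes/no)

Only one geometric arrangement is possible.

no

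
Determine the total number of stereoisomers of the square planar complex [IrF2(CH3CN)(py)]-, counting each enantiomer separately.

A square has two trans pairs of vertices; adjacent vertices are cis.
Working through the distinct placements yields 2 geometric isomers: F cis; F trans.
Each arrangement has an internal mirror plane or centre of symmetry, so none is chiral.

2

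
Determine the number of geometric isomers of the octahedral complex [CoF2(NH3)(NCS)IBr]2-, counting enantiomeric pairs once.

Exhaustive case analysis gives 9 geometric isomers.

9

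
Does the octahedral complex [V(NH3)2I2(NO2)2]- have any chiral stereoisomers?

yes

Working through the distinct placements yields 5 geometric isomers: NH3 trans, I trans, NO2 trans; NH3 cis, I trans, NO2 cis; NH3 cis, I cis, NO2 trans; NH3 cis, I cis, NO2 cis (chiral); NH3 trans, I cis, NO2 cis.
One of these lacks any improper symmetry element and so occurs as an enantiomeric pair, giving 5 + 1 = 6 stereoisomers in total.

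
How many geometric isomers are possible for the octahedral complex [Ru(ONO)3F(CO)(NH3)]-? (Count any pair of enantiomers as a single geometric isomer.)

4

An octahedron has six vertices in three trans pairs; every non-trans pair is cis.
The distinct arrangements are (4 in all): ONO mer (3 arrangements); ONO fac (chiral).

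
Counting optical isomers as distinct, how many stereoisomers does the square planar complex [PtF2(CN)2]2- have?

A square has two trans pairs of vertices; adjacent vertices are cis.
Systematic placement gives 2 geometric isomers: F cis; F trans.
Each arrangement has an internal mirror plane or centre of symmetry, so none is chiral.

2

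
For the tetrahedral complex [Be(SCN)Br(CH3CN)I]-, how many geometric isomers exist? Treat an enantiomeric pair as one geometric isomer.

All four vertices of a tetrahedron are equivalent and mutually adjacent, so cis/trans isomerism cannot arise.
Only one geometric arrangement is possible; it has no improper symmetry element, so it exists as a pair of enantiomers (2 stereoisomers).

1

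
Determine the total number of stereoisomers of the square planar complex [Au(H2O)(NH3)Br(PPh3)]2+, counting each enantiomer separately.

3

A square has two trans pairs of vertices; adjacent vertices are cis.
The distinct arrangements are (3 in all): (Br/NH3 trans, H2O/PPh3 trans); (Br/PPh3 trans, H2O/NH3 trans); (Br/H2O trans, NH3/PPh3 trans).
Each arrangement has an internal mirror plane or centre of symmetry, so none is chiral.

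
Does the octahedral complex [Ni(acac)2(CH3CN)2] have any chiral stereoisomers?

The six octahedral sites form three mutually perpendicular trans pairs.
Each acac is bidentate and must span two cis positions.
Systematic placement gives 2 geometric isomers: CH3CN trans; CH3CN cis (chiral).
One of these lacks any improper symmetry element and so occurs as an enantiomeric pair, giving 2 + 1 = 3 stereoisomers in total.

yes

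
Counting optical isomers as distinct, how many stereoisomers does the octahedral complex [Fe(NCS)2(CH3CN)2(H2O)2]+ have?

An octahedron has six vertices in three trans pairs; every non-trans pair is cis.
The distinct arrangements are (5 in all): NCS trans, CH3CN trans, H2O trans; NCS cis, CH3CN trans, H2O cis; NCS trans, CH3CN cis, H2O cis; NCS cis, CH3CN cis, H2O cis (chiral); NCS cis, CH3CN cis, H2O trans.
One of these lacks any improper symmetry element and so occurs as an enantiomeric pair, giving 5 + 1 = 6 stereoisomers in total.

6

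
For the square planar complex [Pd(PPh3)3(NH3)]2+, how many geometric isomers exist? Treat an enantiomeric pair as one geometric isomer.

1

In a square planar complex each vertex has one trans partner and two cis neighbours.
Only one geometric arrangement is possible.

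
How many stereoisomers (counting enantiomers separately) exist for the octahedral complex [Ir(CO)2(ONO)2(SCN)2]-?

In an octahedral complex each vertex has one trans partner and four cis neighbours.
The distinct arrangements are (5 in all): CO trans, ONO trans, SCN trans; CO trans, ONO cis, SCN cis; CO cis, ONO cis, SCN trans; CO cis, ONO cis, SCN cis (chiral); CO cis, ONO trans, SCN cis.
One of these lacks any improper symmetry element and so occurs as an enantiomeric pair, giving 5 + 1 = 6 stereoisomers in total.

6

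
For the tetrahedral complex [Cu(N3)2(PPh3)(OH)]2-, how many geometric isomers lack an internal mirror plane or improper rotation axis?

0

In a tetrahedral complex all four positions are equivalent and every pair of ligands is adjacent — there is no cis/trans distinction.
Only one geometric arrangement is possible.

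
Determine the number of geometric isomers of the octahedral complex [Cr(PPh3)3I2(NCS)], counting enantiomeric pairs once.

3

An octahedron has six vertices in three trans pairs; every non-trans pair is cis.
Systematic placement gives 3 geometric isomers: PPh3 mer, I trans; PPh3 mer, I cis; PPh3 fac, I cis.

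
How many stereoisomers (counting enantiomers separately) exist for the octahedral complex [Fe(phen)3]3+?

In an octahedral complex each vertex has one trans partner and four cis neighbours.
Each phen is bidentate and must span two cis positions.
Only one geometric arrangement is possible; it has no improper symmetry element, so it exists as a pair of enantiomers (2 stereoisomers).

2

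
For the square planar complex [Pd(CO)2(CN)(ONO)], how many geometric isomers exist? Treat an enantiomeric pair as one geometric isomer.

A square has two trans pairs of vertices; adjacent vertices are cis.
The distinct arrangements are (2 in all): CO cis; CO trans.

2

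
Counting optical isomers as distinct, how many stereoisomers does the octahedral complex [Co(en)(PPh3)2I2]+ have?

4

The six octahedral sites form three mutually perpendicular trans pairs.
Each en is bidentate and must span two cis positions.
Systematic placement gives 3 geometric isomers: PPh3 cis, I trans; PPh3 cis, I cis (chiral); PPh3 trans, I cis.
One of these lacks any improper symmetry element and so occurs as an enantiomeric pair, giving 3 + 1 = 4 stereoisomers in total.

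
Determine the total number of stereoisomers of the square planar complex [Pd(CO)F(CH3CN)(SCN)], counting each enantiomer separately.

In a square planar complex each vertex has one trans partner and two cis neighbours.
Working through the distinct placements yields 3 geometric isomers: (CH3CN/F trans, CO/SCN trans); (CH3CN/SCN trans, CO/F trans); (CH3CN/CO trans, F/SCN trans).
Each arrangement has an internal mirror plane or centre of symmetry, so none is chiral.

3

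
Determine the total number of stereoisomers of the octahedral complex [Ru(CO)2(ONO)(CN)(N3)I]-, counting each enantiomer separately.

15

An octahedron has six vertices in three trans pairs; every non-trans pair is cis.
Systematic enumeration (placing each ligand type in turn and discarding arrangements equivalent by rotation or reflection) gives 9 geometric isomers.
Of these, 6 lack any improper symmetry element and so occur as enantiomeric pairs, giving 9 + 6 = 15 stereoisomers in total.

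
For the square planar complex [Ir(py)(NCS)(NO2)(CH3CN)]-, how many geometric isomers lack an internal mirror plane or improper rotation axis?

The distinct arrangements are (3 in all): (CH3CN/NO2 trans, NCS/py trans); (CH3CN/py trans, NCS/NO2 trans); (CH3CN/NCS trans, NO2/py trans).
Each arrangement has an internal mirror plane or centre of symmetry, so none is chiral.

0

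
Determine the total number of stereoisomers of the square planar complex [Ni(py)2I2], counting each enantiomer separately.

2

A square has two trans pairs of vertices; adjacent vertices are cis.
The distinct arrangements are (2 in all): py cis; py trans.
Each arrangement has an internal mirror plane or centre of symmetry, so none is chiral.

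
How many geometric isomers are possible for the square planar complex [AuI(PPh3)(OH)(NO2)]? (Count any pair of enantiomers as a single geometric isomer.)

3

A square has two trans pairs of vertices; adjacent vertices are cis.
There are 3 geometric isomers: (I/OH trans, NO2/PPh3 trans); (I/PPh3 trans, NO2/OH trans); (I/NO2 trans, OH/PPh3 trans).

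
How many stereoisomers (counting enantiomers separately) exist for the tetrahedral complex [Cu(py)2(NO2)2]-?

Only one geometric arrangement is possible.

1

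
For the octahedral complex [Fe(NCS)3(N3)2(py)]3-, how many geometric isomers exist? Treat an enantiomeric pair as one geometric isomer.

3

Working through the distinct placements yields 3 geometric isomers: NCS mer, N3 trans; NCS fac, N3 cis; NCS mer, N3 cis.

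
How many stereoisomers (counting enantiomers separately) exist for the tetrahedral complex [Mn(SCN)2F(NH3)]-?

1

All four vertices of a tetrahedron are equivalent and mutually adjacent, so cis/trans isomerism cannot arise.
Only one geometric arrangement is possible.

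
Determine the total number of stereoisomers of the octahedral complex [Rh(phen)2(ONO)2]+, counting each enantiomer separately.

The six octahedral sites form three mutually perpendicular trans pairs.
Each phen is bidentate and must span two cis positions.
Systematic placement gives 2 geometric isomers: ONO trans; ONO cis (chiral).
One of these lacks any improper symmetry element and so occurs as an enantiomeric pair, giving 2 + 1 = 3 stereoisomers in total.

3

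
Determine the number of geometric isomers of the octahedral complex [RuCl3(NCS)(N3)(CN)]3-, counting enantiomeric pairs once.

The six octahedral sites form three mutually perpendicular trans pairs.
Systematic placement gives 4 geometric isomers: Cl mer (3 arrangements); Cl fac (chiral).

4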